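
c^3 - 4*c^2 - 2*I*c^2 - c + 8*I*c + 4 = (c - 4)*(c - I)^2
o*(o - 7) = o^2 - 7*o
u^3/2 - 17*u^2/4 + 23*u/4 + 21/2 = (u/2 + 1/2)*(u - 6)*(u - 7/2)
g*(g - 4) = g^2 - 4*g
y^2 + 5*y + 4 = (y + 1)*(y + 4)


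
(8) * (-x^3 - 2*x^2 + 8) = -8*x^3 - 16*x^2 + 64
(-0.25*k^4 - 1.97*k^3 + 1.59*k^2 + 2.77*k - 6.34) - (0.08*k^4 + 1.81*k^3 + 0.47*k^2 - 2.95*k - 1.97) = -0.33*k^4 - 3.78*k^3 + 1.12*k^2 + 5.72*k - 4.37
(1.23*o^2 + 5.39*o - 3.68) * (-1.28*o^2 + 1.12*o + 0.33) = -1.5744*o^4 - 5.5216*o^3 + 11.1531*o^2 - 2.3429*o - 1.2144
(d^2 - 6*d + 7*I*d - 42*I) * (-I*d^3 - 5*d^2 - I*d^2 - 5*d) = -I*d^5 + 2*d^4 + 5*I*d^4 - 10*d^3 - 29*I*d^3 - 12*d^2 + 175*I*d^2 + 210*I*d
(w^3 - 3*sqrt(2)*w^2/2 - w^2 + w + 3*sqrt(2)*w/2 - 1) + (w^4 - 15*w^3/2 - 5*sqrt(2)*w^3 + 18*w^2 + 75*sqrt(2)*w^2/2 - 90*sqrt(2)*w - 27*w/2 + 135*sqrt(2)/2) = w^4 - 5*sqrt(2)*w^3 - 13*w^3/2 + 17*w^2 + 36*sqrt(2)*w^2 - 177*sqrt(2)*w/2 - 25*w/2 - 1 + 135*sqrt(2)/2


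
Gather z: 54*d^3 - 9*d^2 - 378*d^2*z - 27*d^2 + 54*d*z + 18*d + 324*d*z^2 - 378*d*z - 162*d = 54*d^3 - 36*d^2 + 324*d*z^2 - 144*d + z*(-378*d^2 - 324*d)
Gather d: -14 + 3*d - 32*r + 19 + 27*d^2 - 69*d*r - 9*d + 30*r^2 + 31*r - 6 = 27*d^2 + d*(-69*r - 6) + 30*r^2 - r - 1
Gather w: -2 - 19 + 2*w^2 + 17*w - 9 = 2*w^2 + 17*w - 30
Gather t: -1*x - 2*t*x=-2*t*x - x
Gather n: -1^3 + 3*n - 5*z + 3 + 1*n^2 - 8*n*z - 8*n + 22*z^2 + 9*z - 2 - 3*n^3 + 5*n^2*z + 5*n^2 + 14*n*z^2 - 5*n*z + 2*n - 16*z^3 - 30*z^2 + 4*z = -3*n^3 + n^2*(5*z + 6) + n*(14*z^2 - 13*z - 3) - 16*z^3 - 8*z^2 + 8*z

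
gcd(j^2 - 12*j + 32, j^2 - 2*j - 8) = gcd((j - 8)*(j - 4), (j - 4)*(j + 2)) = j - 4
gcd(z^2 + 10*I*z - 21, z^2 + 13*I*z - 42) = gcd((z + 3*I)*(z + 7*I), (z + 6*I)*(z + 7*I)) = z + 7*I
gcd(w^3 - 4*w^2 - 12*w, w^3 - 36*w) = w^2 - 6*w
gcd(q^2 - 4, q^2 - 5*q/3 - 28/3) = 1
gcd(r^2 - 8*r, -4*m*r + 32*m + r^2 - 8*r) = r - 8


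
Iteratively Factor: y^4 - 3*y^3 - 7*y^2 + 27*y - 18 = (y - 3)*(y^3 - 7*y + 6) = (y - 3)*(y - 1)*(y^2 + y - 6) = (y - 3)*(y - 2)*(y - 1)*(y + 3)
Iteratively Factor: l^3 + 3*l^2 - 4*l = (l - 1)*(l^2 + 4*l) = (l - 1)*(l + 4)*(l)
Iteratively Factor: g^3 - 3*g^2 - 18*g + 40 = (g + 4)*(g^2 - 7*g + 10) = (g - 2)*(g + 4)*(g - 5)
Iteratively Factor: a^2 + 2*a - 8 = (a - 2)*(a + 4)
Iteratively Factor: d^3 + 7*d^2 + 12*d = (d + 4)*(d^2 + 3*d) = d*(d + 4)*(d + 3)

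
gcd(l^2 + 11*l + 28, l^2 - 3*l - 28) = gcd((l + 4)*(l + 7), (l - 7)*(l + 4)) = l + 4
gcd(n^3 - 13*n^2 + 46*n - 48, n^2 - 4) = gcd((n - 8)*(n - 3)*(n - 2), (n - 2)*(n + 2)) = n - 2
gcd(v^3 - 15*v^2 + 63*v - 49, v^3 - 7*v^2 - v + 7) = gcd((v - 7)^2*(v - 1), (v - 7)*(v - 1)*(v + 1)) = v^2 - 8*v + 7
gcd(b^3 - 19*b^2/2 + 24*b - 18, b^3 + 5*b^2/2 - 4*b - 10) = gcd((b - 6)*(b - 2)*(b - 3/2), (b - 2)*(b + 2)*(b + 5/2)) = b - 2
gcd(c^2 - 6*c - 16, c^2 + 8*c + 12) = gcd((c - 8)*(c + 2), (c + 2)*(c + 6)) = c + 2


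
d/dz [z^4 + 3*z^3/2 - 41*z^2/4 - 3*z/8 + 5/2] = 4*z^3 + 9*z^2/2 - 41*z/2 - 3/8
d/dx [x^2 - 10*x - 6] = 2*x - 10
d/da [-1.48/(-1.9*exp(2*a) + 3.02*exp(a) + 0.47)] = (4.4696 - 5.624*exp(a))*exp(a)/(-1.9*exp(2*a) + 3.02*exp(a) + 0.47)^2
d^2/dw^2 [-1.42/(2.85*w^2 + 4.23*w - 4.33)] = (23.0679*w^2 + 34.23762*w - 1.42*(5.7*w + 4.23)*(11.4*w + 8.46) - 35.04702)/(2.85*w^2 + 4.23*w - 4.33)^3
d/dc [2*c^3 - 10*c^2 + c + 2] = 6*c^2 - 20*c + 1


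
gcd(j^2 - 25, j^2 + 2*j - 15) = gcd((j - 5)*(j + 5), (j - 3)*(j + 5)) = j + 5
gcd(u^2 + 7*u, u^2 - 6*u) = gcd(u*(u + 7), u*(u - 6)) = u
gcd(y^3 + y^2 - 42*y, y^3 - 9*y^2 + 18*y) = y^2 - 6*y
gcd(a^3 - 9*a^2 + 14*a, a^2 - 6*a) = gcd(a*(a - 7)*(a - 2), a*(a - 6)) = a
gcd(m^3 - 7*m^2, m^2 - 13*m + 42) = m - 7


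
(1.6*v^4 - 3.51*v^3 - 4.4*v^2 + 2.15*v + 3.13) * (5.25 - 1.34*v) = -2.144*v^5 + 13.1034*v^4 - 12.5315*v^3 - 25.981*v^2 + 7.0933*v + 16.4325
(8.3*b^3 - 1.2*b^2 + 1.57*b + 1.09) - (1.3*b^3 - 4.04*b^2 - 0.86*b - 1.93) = 7.0*b^3 + 2.84*b^2 + 2.43*b + 3.02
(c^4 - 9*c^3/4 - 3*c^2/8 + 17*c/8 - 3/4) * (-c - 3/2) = -c^5 + 3*c^4/4 + 15*c^3/4 - 25*c^2/16 - 39*c/16 + 9/8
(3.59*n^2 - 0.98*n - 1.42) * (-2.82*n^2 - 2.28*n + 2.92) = -10.1238*n^4 - 5.4216*n^3 + 16.7216*n^2 + 0.376*n - 4.1464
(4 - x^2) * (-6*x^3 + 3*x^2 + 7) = 6*x^5 - 3*x^4 - 24*x^3 + 5*x^2 + 28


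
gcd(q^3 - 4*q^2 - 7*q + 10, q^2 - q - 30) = 1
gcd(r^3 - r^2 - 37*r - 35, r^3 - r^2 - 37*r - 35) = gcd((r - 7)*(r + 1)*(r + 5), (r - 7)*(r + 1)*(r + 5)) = r^3 - r^2 - 37*r - 35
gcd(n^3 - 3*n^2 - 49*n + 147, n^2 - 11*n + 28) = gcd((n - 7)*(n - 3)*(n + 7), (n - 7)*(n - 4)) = n - 7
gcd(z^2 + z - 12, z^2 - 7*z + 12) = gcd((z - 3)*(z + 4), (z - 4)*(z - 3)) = z - 3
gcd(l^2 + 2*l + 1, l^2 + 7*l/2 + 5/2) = l + 1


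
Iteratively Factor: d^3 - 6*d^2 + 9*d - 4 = (d - 1)*(d^2 - 5*d + 4) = (d - 4)*(d - 1)*(d - 1)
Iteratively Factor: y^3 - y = (y + 1)*(y^2 - y) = (y - 1)*(y + 1)*(y)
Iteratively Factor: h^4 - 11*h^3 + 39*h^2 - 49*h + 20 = (h - 5)*(h^3 - 6*h^2 + 9*h - 4) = (h - 5)*(h - 1)*(h^2 - 5*h + 4) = (h - 5)*(h - 1)^2*(h - 4)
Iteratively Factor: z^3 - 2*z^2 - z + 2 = (z - 1)*(z^2 - z - 2) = (z - 2)*(z - 1)*(z + 1)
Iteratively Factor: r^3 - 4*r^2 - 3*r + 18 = (r - 3)*(r^2 - r - 6) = (r - 3)^2*(r + 2)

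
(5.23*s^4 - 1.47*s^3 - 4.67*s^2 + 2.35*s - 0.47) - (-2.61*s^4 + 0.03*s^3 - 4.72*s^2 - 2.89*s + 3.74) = 7.84*s^4 - 1.5*s^3 + 0.0499999999999998*s^2 + 5.24*s - 4.21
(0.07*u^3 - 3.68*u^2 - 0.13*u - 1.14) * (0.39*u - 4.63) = 0.0273*u^4 - 1.7593*u^3 + 16.9877*u^2 + 0.1573*u + 5.2782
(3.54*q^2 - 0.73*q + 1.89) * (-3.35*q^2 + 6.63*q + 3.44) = -11.859*q^4 + 25.9157*q^3 + 1.0062*q^2 + 10.0195*q + 6.5016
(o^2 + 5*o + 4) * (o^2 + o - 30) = o^4 + 6*o^3 - 21*o^2 - 146*o - 120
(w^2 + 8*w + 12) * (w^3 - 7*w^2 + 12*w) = w^5 + w^4 - 32*w^3 + 12*w^2 + 144*w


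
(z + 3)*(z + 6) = z^2 + 9*z + 18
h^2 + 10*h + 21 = (h + 3)*(h + 7)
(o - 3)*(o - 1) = o^2 - 4*o + 3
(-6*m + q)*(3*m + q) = -18*m^2 - 3*m*q + q^2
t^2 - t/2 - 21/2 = (t - 7/2)*(t + 3)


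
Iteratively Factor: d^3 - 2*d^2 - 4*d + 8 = (d - 2)*(d^2 - 4) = (d - 2)^2*(d + 2)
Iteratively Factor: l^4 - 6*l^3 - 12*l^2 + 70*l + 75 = (l - 5)*(l^3 - l^2 - 17*l - 15) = (l - 5)*(l + 3)*(l^2 - 4*l - 5) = (l - 5)^2*(l + 3)*(l + 1)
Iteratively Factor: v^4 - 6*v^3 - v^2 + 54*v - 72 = (v - 2)*(v^3 - 4*v^2 - 9*v + 36) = (v - 2)*(v + 3)*(v^2 - 7*v + 12) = (v - 3)*(v - 2)*(v + 3)*(v - 4)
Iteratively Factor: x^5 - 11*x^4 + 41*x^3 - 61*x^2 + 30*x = (x - 5)*(x^4 - 6*x^3 + 11*x^2 - 6*x) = (x - 5)*(x - 1)*(x^3 - 5*x^2 + 6*x) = (x - 5)*(x - 2)*(x - 1)*(x^2 - 3*x) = x*(x - 5)*(x - 2)*(x - 1)*(x - 3)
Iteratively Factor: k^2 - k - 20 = (k + 4)*(k - 5)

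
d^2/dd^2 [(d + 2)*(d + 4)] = 2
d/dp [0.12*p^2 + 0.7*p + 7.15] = 0.24*p + 0.7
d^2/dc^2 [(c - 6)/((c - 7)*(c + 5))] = 2*(c^3 - 18*c^2 + 141*c - 304)/(c^6 - 6*c^5 - 93*c^4 + 412*c^3 + 3255*c^2 - 7350*c - 42875)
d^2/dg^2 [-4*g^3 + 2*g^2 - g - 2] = 4 - 24*g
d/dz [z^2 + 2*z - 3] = 2*z + 2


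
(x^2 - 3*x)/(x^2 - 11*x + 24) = x/(x - 8)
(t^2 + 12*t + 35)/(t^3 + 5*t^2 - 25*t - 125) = (t + 7)/(t^2 - 25)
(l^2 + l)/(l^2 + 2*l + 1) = l/(l + 1)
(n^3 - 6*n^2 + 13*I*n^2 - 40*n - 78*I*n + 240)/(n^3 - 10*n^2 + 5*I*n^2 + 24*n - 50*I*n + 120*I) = (n + 8*I)/(n - 4)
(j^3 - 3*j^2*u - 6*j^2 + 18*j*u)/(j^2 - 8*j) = (j^2 - 3*j*u - 6*j + 18*u)/(j - 8)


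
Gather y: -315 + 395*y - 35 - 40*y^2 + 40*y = -40*y^2 + 435*y - 350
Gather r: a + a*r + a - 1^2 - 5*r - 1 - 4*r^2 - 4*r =2*a - 4*r^2 + r*(a - 9) - 2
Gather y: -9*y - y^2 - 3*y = -y^2 - 12*y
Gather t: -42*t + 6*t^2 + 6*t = 6*t^2 - 36*t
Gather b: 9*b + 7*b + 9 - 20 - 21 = 16*b - 32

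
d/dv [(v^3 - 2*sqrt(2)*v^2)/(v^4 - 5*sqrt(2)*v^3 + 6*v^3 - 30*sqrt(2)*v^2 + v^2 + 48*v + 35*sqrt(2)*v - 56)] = v*(-v*(v - 2*sqrt(2))*(4*v^3 - 15*sqrt(2)*v^2 + 18*v^2 - 60*sqrt(2)*v + 2*v + 48 + 35*sqrt(2)) + (3*v - 4*sqrt(2))*(v^4 - 5*sqrt(2)*v^3 + 6*v^3 - 30*sqrt(2)*v^2 + v^2 + 48*v + 35*sqrt(2)*v - 56))/(v^4 - 5*sqrt(2)*v^3 + 6*v^3 - 30*sqrt(2)*v^2 + v^2 + 48*v + 35*sqrt(2)*v - 56)^2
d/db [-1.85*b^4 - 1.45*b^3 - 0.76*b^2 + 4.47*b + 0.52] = -7.4*b^3 - 4.35*b^2 - 1.52*b + 4.47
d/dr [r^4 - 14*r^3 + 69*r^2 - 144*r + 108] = 4*r^3 - 42*r^2 + 138*r - 144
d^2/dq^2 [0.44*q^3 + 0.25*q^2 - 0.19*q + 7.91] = 2.64*q + 0.5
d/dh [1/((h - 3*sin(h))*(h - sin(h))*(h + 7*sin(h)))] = (-3*h^2*cos(h) - 3*h^2 - 6*h*sin(h) + 25*h*sin(2*h) - 63*cos(h)/4 - 25*cos(2*h)/2 + 63*cos(3*h)/4 + 25/2)/((h - 3*sin(h))^2*(h - sin(h))^2*(h + 7*sin(h))^2)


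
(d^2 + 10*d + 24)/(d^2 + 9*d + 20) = (d + 6)/(d + 5)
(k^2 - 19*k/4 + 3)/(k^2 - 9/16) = 4*(k - 4)/(4*k + 3)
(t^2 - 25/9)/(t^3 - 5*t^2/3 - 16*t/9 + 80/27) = 3*(3*t + 5)/(9*t^2 - 16)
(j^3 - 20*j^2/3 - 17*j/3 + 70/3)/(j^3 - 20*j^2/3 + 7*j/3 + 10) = (j^2 - 5*j - 14)/(j^2 - 5*j - 6)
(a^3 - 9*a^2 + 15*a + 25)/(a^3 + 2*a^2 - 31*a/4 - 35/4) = 4*(a^2 - 10*a + 25)/(4*a^2 + 4*a - 35)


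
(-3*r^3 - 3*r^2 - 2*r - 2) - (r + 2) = -3*r^3 - 3*r^2 - 3*r - 4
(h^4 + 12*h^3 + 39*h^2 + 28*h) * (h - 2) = h^5 + 10*h^4 + 15*h^3 - 50*h^2 - 56*h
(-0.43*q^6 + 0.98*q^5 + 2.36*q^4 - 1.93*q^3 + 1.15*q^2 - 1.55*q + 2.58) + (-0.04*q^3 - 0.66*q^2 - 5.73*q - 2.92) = -0.43*q^6 + 0.98*q^5 + 2.36*q^4 - 1.97*q^3 + 0.49*q^2 - 7.28*q - 0.34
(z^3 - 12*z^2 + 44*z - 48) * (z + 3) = z^4 - 9*z^3 + 8*z^2 + 84*z - 144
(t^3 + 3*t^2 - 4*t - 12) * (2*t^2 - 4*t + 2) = 2*t^5 + 2*t^4 - 18*t^3 - 2*t^2 + 40*t - 24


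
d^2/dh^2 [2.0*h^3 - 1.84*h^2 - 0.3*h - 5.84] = 12.0*h - 3.68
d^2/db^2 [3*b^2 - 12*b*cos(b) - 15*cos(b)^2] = 12*b*cos(b) - 60*sin(b)^2 + 24*sin(b) + 36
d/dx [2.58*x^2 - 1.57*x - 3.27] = 5.16*x - 1.57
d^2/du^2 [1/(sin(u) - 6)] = (-6*sin(u) + cos(u)^2 + 1)/(sin(u) - 6)^3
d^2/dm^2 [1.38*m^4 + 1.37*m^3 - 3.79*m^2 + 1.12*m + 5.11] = 16.56*m^2 + 8.22*m - 7.58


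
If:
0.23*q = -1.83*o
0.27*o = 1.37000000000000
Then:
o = 5.07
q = -40.37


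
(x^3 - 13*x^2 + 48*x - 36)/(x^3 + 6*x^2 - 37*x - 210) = (x^2 - 7*x + 6)/(x^2 + 12*x + 35)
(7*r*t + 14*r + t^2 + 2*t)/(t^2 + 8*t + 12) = (7*r + t)/(t + 6)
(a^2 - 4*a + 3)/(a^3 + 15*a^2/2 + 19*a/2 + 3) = 2*(a^2 - 4*a + 3)/(2*a^3 + 15*a^2 + 19*a + 6)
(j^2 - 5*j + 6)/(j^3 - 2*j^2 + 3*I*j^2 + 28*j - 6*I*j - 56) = (j - 3)/(j^2 + 3*I*j + 28)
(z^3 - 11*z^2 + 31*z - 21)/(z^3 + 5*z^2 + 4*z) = (z^3 - 11*z^2 + 31*z - 21)/(z*(z^2 + 5*z + 4))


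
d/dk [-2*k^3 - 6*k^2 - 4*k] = -6*k^2 - 12*k - 4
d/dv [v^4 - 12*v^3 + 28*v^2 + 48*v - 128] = 4*v^3 - 36*v^2 + 56*v + 48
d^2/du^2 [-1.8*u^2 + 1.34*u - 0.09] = -3.60000000000000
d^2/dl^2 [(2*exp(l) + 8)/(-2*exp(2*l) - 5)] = (-8*exp(4*l) - 128*exp(3*l) + 120*exp(2*l) + 320*exp(l) - 50)*exp(l)/(8*exp(6*l) + 60*exp(4*l) + 150*exp(2*l) + 125)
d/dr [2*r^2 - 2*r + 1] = 4*r - 2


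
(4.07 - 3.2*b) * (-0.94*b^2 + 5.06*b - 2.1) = 3.008*b^3 - 20.0178*b^2 + 27.3142*b - 8.547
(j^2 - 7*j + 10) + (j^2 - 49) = 2*j^2 - 7*j - 39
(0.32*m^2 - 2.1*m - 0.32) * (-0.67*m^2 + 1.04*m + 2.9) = -0.2144*m^4 + 1.7398*m^3 - 1.0416*m^2 - 6.4228*m - 0.928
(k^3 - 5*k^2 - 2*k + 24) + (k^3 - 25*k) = 2*k^3 - 5*k^2 - 27*k + 24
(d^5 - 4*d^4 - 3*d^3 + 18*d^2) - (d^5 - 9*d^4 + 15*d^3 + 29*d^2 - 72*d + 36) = 5*d^4 - 18*d^3 - 11*d^2 + 72*d - 36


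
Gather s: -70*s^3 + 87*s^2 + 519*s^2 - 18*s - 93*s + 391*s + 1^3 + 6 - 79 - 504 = -70*s^3 + 606*s^2 + 280*s - 576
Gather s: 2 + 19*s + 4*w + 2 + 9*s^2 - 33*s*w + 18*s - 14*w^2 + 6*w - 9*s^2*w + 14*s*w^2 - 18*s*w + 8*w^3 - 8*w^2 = s^2*(9 - 9*w) + s*(14*w^2 - 51*w + 37) + 8*w^3 - 22*w^2 + 10*w + 4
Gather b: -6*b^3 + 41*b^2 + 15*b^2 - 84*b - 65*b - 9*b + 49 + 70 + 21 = -6*b^3 + 56*b^2 - 158*b + 140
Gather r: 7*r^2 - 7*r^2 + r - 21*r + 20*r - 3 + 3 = 0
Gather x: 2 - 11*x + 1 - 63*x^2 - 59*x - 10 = -63*x^2 - 70*x - 7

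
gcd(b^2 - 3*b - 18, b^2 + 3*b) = b + 3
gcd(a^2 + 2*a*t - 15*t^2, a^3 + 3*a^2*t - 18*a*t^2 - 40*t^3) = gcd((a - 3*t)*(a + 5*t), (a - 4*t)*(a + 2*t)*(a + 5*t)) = a + 5*t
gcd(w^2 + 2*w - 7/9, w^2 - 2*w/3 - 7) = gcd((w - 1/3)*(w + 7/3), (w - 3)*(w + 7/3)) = w + 7/3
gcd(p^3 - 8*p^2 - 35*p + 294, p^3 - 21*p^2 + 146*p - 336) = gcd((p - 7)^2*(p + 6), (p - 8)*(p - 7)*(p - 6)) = p - 7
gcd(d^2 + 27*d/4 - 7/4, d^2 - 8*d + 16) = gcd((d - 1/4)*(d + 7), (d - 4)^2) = 1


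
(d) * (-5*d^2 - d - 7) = -5*d^3 - d^2 - 7*d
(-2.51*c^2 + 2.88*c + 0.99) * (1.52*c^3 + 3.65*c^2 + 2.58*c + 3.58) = -3.8152*c^5 - 4.7839*c^4 + 5.541*c^3 + 2.0581*c^2 + 12.8646*c + 3.5442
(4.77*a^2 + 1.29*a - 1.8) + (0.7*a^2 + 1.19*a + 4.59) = 5.47*a^2 + 2.48*a + 2.79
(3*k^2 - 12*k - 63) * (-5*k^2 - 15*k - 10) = -15*k^4 + 15*k^3 + 465*k^2 + 1065*k + 630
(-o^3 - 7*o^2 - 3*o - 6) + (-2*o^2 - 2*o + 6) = -o^3 - 9*o^2 - 5*o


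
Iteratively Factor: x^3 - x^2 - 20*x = (x)*(x^2 - x - 20) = x*(x + 4)*(x - 5)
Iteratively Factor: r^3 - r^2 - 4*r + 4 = (r - 2)*(r^2 + r - 2) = (r - 2)*(r + 2)*(r - 1)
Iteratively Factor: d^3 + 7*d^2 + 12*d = (d + 3)*(d^2 + 4*d) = d*(d + 3)*(d + 4)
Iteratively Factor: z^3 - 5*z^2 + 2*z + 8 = (z - 2)*(z^2 - 3*z - 4) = (z - 2)*(z + 1)*(z - 4)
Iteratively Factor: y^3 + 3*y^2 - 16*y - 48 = (y + 4)*(y^2 - y - 12) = (y + 3)*(y + 4)*(y - 4)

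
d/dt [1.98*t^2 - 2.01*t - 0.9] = 3.96*t - 2.01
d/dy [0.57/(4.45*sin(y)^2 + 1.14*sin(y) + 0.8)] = -(5.073*sin(y) + 0.6498)*cos(y)/(4.45*sin(y)^2 + 1.14*sin(y) + 0.8)^2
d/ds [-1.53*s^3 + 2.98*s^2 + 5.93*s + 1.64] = -4.59*s^2 + 5.96*s + 5.93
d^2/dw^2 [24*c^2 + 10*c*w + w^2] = 2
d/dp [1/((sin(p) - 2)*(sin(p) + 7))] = -(2*sin(p) + 5)*cos(p)/((sin(p) - 2)^2*(sin(p) + 7)^2)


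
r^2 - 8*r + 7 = (r - 7)*(r - 1)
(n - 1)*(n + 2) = n^2 + n - 2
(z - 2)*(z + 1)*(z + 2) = z^3 + z^2 - 4*z - 4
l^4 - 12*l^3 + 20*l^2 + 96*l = l*(l - 8)*(l - 6)*(l + 2)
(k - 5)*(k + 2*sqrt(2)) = k^2 - 5*k + 2*sqrt(2)*k - 10*sqrt(2)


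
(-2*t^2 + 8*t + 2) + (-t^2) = -3*t^2 + 8*t + 2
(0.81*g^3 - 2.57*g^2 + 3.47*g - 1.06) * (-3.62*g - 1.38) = -2.9322*g^4 + 8.1856*g^3 - 9.0148*g^2 - 0.9514*g + 1.4628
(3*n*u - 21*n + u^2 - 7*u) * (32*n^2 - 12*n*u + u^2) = 96*n^3*u - 672*n^3 - 4*n^2*u^2 + 28*n^2*u - 9*n*u^3 + 63*n*u^2 + u^4 - 7*u^3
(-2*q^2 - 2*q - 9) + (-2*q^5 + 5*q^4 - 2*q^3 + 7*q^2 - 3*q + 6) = -2*q^5 + 5*q^4 - 2*q^3 + 5*q^2 - 5*q - 3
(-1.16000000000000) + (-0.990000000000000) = -2.15000000000000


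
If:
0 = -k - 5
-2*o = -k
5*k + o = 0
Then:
No Solution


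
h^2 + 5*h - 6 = (h - 1)*(h + 6)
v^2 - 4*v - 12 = (v - 6)*(v + 2)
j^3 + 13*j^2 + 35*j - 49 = (j - 1)*(j + 7)^2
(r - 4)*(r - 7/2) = r^2 - 15*r/2 + 14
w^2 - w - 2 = (w - 2)*(w + 1)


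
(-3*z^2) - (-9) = 9 - 3*z^2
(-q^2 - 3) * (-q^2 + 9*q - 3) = q^4 - 9*q^3 + 6*q^2 - 27*q + 9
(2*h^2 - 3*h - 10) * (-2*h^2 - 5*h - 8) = -4*h^4 - 4*h^3 + 19*h^2 + 74*h + 80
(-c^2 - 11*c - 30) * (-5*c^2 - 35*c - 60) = 5*c^4 + 90*c^3 + 595*c^2 + 1710*c + 1800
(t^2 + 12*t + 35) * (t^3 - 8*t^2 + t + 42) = t^5 + 4*t^4 - 60*t^3 - 226*t^2 + 539*t + 1470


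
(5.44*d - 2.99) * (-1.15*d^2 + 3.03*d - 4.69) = -6.256*d^3 + 19.9217*d^2 - 34.5733*d + 14.0231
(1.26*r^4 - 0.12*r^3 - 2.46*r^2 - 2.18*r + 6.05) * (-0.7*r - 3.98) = -0.882*r^5 - 4.9308*r^4 + 2.1996*r^3 + 11.3168*r^2 + 4.4414*r - 24.079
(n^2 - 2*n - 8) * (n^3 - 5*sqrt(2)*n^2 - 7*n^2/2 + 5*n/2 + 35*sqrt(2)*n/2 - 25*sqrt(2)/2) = n^5 - 5*sqrt(2)*n^4 - 11*n^4/2 + 3*n^3/2 + 55*sqrt(2)*n^3/2 - 15*sqrt(2)*n^2/2 + 23*n^2 - 115*sqrt(2)*n - 20*n + 100*sqrt(2)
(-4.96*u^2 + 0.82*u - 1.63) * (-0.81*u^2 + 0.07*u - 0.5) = 4.0176*u^4 - 1.0114*u^3 + 3.8577*u^2 - 0.5241*u + 0.815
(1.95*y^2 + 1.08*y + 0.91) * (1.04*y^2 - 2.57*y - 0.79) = 2.028*y^4 - 3.8883*y^3 - 3.3697*y^2 - 3.1919*y - 0.7189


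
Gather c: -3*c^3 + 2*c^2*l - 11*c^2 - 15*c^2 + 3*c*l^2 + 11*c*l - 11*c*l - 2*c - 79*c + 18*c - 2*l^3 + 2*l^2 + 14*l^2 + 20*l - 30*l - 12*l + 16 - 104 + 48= -3*c^3 + c^2*(2*l - 26) + c*(3*l^2 - 63) - 2*l^3 + 16*l^2 - 22*l - 40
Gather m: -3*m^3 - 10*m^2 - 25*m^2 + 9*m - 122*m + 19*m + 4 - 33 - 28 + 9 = -3*m^3 - 35*m^2 - 94*m - 48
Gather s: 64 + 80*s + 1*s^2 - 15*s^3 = -15*s^3 + s^2 + 80*s + 64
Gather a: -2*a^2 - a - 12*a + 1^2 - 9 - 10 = -2*a^2 - 13*a - 18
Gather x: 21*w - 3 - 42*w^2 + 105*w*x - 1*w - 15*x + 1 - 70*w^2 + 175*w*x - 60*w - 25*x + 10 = -112*w^2 - 40*w + x*(280*w - 40) + 8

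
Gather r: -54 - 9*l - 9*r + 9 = -9*l - 9*r - 45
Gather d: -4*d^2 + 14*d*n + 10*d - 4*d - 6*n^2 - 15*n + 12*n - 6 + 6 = -4*d^2 + d*(14*n + 6) - 6*n^2 - 3*n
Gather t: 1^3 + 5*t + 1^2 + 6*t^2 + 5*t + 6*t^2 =12*t^2 + 10*t + 2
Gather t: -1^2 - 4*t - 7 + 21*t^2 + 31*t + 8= 21*t^2 + 27*t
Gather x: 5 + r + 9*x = r + 9*x + 5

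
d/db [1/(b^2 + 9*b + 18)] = (-2*b - 9)/(b^2 + 9*b + 18)^2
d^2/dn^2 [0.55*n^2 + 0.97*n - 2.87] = 1.10000000000000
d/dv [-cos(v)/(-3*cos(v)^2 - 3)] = -sin(v)^3/(3*(cos(v)^2 + 1)^2)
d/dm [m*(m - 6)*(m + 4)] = 3*m^2 - 4*m - 24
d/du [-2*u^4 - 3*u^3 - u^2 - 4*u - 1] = -8*u^3 - 9*u^2 - 2*u - 4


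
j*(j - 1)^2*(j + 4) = j^4 + 2*j^3 - 7*j^2 + 4*j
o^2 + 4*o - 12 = (o - 2)*(o + 6)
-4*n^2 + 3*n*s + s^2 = (-n + s)*(4*n + s)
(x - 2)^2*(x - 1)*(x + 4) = x^4 - x^3 - 12*x^2 + 28*x - 16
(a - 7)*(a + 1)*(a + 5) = a^3 - a^2 - 37*a - 35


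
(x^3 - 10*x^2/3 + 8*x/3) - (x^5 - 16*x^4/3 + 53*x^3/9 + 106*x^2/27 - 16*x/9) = -x^5 + 16*x^4/3 - 44*x^3/9 - 196*x^2/27 + 40*x/9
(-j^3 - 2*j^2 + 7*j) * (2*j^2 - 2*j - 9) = -2*j^5 - 2*j^4 + 27*j^3 + 4*j^2 - 63*j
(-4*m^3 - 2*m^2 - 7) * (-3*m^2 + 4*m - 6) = 12*m^5 - 10*m^4 + 16*m^3 + 33*m^2 - 28*m + 42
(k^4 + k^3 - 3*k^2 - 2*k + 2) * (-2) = -2*k^4 - 2*k^3 + 6*k^2 + 4*k - 4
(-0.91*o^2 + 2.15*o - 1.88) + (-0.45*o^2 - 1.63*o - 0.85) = -1.36*o^2 + 0.52*o - 2.73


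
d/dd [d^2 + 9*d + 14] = 2*d + 9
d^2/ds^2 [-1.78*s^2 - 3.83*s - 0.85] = -3.56000000000000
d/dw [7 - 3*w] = -3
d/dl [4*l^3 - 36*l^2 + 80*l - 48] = 12*l^2 - 72*l + 80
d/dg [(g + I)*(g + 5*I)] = 2*g + 6*I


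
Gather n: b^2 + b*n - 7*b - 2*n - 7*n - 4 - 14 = b^2 - 7*b + n*(b - 9) - 18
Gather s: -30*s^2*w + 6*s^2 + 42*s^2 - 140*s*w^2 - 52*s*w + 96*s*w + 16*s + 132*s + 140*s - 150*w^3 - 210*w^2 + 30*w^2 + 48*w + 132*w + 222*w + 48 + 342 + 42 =s^2*(48 - 30*w) + s*(-140*w^2 + 44*w + 288) - 150*w^3 - 180*w^2 + 402*w + 432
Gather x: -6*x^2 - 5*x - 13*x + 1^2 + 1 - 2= -6*x^2 - 18*x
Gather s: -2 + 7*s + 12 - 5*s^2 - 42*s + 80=-5*s^2 - 35*s + 90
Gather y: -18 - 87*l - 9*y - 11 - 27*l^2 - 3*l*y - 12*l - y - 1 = -27*l^2 - 99*l + y*(-3*l - 10) - 30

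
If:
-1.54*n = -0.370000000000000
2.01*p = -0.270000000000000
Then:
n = 0.24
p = -0.13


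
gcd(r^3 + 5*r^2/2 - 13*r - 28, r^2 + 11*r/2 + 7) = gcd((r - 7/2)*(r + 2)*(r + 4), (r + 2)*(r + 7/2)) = r + 2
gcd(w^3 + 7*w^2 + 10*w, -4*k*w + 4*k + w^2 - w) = 1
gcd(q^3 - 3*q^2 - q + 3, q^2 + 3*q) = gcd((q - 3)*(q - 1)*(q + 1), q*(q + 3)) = 1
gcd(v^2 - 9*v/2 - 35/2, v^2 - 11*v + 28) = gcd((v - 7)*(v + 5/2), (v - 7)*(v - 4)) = v - 7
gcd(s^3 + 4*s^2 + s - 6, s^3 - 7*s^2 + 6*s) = s - 1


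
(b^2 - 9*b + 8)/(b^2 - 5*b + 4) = (b - 8)/(b - 4)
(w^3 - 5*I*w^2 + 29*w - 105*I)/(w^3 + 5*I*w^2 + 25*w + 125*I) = (w^2 - 10*I*w - 21)/(w^2 + 25)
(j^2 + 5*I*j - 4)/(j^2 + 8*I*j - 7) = (j + 4*I)/(j + 7*I)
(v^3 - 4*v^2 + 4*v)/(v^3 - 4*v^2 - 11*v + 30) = v*(v - 2)/(v^2 - 2*v - 15)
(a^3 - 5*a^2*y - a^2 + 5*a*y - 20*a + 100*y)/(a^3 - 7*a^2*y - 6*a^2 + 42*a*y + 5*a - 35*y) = (-a^2 + 5*a*y - 4*a + 20*y)/(-a^2 + 7*a*y + a - 7*y)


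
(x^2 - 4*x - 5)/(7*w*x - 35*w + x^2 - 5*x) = (x + 1)/(7*w + x)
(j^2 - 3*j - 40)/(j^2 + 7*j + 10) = (j - 8)/(j + 2)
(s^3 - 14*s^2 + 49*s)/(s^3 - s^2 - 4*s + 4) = s*(s^2 - 14*s + 49)/(s^3 - s^2 - 4*s + 4)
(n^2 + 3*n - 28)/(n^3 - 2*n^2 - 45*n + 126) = (n - 4)/(n^2 - 9*n + 18)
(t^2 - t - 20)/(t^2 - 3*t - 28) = (t - 5)/(t - 7)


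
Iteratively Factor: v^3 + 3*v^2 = (v)*(v^2 + 3*v) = v*(v + 3)*(v)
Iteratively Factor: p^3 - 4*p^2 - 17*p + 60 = (p - 3)*(p^2 - p - 20) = (p - 3)*(p + 4)*(p - 5)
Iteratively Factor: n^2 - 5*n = (n - 5)*(n)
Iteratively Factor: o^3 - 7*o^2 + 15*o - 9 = (o - 3)*(o^2 - 4*o + 3) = (o - 3)*(o - 1)*(o - 3)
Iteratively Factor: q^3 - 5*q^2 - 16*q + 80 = (q - 5)*(q^2 - 16) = (q - 5)*(q - 4)*(q + 4)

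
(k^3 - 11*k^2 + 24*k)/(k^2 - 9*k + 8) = k*(k - 3)/(k - 1)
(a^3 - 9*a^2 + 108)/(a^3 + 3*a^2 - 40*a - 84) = (a^2 - 3*a - 18)/(a^2 + 9*a + 14)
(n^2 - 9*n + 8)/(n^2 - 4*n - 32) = (n - 1)/(n + 4)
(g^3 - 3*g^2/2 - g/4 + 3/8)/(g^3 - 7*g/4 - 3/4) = (g - 1/2)/(g + 1)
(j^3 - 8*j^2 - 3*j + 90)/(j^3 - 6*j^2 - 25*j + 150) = (j + 3)/(j + 5)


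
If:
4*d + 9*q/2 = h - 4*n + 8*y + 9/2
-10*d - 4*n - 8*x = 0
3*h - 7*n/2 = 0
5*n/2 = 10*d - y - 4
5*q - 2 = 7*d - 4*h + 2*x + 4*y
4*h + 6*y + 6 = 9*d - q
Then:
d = -19/39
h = -1351/312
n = -193/52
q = 701/156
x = 769/312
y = 127/312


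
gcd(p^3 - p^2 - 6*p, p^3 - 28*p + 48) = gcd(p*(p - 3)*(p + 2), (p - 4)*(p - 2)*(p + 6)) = 1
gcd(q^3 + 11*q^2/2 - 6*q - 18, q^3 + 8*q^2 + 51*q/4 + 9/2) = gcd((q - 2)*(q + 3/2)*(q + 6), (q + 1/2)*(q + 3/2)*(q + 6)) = q^2 + 15*q/2 + 9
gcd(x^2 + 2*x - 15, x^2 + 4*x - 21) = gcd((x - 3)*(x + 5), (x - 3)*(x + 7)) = x - 3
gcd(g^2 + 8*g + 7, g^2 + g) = g + 1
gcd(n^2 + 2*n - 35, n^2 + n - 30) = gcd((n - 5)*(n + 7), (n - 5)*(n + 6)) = n - 5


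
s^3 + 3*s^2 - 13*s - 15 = (s - 3)*(s + 1)*(s + 5)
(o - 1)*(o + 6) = o^2 + 5*o - 6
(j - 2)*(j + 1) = j^2 - j - 2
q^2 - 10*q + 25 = (q - 5)^2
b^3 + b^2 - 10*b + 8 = (b - 2)*(b - 1)*(b + 4)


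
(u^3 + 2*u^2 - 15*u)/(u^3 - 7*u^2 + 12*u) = (u + 5)/(u - 4)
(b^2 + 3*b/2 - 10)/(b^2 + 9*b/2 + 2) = (2*b - 5)/(2*b + 1)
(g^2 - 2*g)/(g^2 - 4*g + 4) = g/(g - 2)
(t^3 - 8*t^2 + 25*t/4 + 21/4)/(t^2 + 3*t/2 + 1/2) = (2*t^2 - 17*t + 21)/(2*(t + 1))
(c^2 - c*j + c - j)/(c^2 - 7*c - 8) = (c - j)/(c - 8)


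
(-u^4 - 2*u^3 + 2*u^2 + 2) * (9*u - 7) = -9*u^5 - 11*u^4 + 32*u^3 - 14*u^2 + 18*u - 14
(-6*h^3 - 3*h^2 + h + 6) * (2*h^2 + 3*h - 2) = -12*h^5 - 24*h^4 + 5*h^3 + 21*h^2 + 16*h - 12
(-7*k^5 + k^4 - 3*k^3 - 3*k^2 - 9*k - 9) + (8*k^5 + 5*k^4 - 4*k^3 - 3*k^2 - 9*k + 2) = k^5 + 6*k^4 - 7*k^3 - 6*k^2 - 18*k - 7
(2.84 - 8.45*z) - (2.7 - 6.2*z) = 0.14 - 2.25*z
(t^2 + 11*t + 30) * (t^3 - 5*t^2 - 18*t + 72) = t^5 + 6*t^4 - 43*t^3 - 276*t^2 + 252*t + 2160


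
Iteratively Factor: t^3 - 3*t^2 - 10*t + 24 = (t - 2)*(t^2 - t - 12) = (t - 4)*(t - 2)*(t + 3)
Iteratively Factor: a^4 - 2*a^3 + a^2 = (a - 1)*(a^3 - a^2) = a*(a - 1)*(a^2 - a) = a^2*(a - 1)*(a - 1)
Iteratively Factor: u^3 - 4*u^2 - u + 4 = (u + 1)*(u^2 - 5*u + 4) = (u - 4)*(u + 1)*(u - 1)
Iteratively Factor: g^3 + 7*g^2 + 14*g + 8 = (g + 2)*(g^2 + 5*g + 4) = (g + 2)*(g + 4)*(g + 1)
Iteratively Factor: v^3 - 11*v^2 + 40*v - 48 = (v - 3)*(v^2 - 8*v + 16) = (v - 4)*(v - 3)*(v - 4)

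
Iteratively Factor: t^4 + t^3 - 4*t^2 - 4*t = (t + 2)*(t^3 - t^2 - 2*t) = (t + 1)*(t + 2)*(t^2 - 2*t) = t*(t + 1)*(t + 2)*(t - 2)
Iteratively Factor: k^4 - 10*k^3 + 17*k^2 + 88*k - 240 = (k - 4)*(k^3 - 6*k^2 - 7*k + 60) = (k - 5)*(k - 4)*(k^2 - k - 12) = (k - 5)*(k - 4)^2*(k + 3)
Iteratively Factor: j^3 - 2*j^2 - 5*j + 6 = (j - 1)*(j^2 - j - 6) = (j - 3)*(j - 1)*(j + 2)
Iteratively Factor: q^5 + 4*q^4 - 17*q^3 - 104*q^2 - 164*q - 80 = (q - 5)*(q^4 + 9*q^3 + 28*q^2 + 36*q + 16) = (q - 5)*(q + 2)*(q^3 + 7*q^2 + 14*q + 8) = (q - 5)*(q + 2)*(q + 4)*(q^2 + 3*q + 2) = (q - 5)*(q + 1)*(q + 2)*(q + 4)*(q + 2)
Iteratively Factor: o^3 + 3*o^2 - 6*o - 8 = (o + 4)*(o^2 - o - 2) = (o - 2)*(o + 4)*(o + 1)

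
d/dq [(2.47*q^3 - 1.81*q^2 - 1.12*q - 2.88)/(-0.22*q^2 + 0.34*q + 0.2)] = (-0.5434*q^4 + 1.6796*q^3 + 0.6202*q^2 - 1.9912*q + 0.7552)/(0.0484*q^4 - 0.1496*q^3 + 0.0276*q^2 + 0.136*q + 0.04)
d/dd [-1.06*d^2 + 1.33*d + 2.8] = 1.33 - 2.12*d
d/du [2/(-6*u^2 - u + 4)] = 2*(12*u + 1)/(6*u^2 + u - 4)^2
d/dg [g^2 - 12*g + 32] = 2*g - 12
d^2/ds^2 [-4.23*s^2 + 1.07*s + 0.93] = -8.46000000000000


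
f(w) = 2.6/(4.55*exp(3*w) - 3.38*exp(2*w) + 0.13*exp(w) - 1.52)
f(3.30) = 0.00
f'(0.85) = -0.24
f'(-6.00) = 0.00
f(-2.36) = -1.69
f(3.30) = 0.00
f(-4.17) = -1.71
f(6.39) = 0.00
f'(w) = 2.6*(-13.65*exp(3*w) + 6.76*exp(2*w) - 0.13*exp(w))/(4.55*exp(3*w) - 3.38*exp(2*w) + 0.13*exp(w) - 1.52)^2 = (-35.49*exp(2*w) + 17.576*exp(w) - 0.338)*exp(w)/(4.55*exp(3*w) - 3.38*exp(2*w) + 0.13*exp(w) - 1.52)^2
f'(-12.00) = 0.00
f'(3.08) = -0.00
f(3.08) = 0.00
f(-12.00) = -1.71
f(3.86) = 0.00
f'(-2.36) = 0.04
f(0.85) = 0.07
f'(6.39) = -0.00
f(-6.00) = -1.71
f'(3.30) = -0.00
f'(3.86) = -0.00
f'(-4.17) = -0.00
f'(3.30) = -0.00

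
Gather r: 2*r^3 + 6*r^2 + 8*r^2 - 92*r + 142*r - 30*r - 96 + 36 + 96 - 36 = 2*r^3 + 14*r^2 + 20*r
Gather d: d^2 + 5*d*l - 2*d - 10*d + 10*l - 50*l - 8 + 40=d^2 + d*(5*l - 12) - 40*l + 32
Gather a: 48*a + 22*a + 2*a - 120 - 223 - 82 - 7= 72*a - 432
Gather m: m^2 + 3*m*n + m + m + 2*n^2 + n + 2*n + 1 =m^2 + m*(3*n + 2) + 2*n^2 + 3*n + 1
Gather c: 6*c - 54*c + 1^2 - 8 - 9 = -48*c - 16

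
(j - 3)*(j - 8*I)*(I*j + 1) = I*j^3 + 9*j^2 - 3*I*j^2 - 27*j - 8*I*j + 24*I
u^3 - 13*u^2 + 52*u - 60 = (u - 6)*(u - 5)*(u - 2)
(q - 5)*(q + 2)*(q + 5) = q^3 + 2*q^2 - 25*q - 50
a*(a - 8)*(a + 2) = a^3 - 6*a^2 - 16*a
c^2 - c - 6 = (c - 3)*(c + 2)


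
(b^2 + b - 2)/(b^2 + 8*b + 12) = (b - 1)/(b + 6)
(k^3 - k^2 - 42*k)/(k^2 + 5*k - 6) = k*(k - 7)/(k - 1)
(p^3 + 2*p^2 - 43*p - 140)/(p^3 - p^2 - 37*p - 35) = (p + 4)/(p + 1)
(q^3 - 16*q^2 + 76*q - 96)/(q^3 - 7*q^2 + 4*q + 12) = (q - 8)/(q + 1)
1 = 1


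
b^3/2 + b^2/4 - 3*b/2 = b*(b/2 + 1)*(b - 3/2)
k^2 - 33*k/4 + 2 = (k - 8)*(k - 1/4)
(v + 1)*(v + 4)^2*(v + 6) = v^4 + 15*v^3 + 78*v^2 + 160*v + 96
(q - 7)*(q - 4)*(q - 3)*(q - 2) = q^4 - 16*q^3 + 89*q^2 - 206*q + 168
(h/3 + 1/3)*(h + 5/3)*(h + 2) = h^3/3 + 14*h^2/9 + 7*h/3 + 10/9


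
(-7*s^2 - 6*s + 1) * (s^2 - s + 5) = -7*s^4 + s^3 - 28*s^2 - 31*s + 5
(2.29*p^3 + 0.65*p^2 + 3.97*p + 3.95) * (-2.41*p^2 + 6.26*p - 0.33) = -5.5189*p^5 + 12.7689*p^4 - 6.2544*p^3 + 15.1182*p^2 + 23.4169*p - 1.3035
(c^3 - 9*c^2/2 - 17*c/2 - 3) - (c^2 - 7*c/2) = c^3 - 11*c^2/2 - 5*c - 3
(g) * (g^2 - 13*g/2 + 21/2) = g^3 - 13*g^2/2 + 21*g/2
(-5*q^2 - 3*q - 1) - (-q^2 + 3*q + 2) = -4*q^2 - 6*q - 3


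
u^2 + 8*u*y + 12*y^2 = (u + 2*y)*(u + 6*y)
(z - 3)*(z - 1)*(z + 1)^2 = z^4 - 2*z^3 - 4*z^2 + 2*z + 3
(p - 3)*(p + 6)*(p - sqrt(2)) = p^3 - sqrt(2)*p^2 + 3*p^2 - 18*p - 3*sqrt(2)*p + 18*sqrt(2)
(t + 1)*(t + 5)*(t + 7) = t^3 + 13*t^2 + 47*t + 35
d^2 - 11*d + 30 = (d - 6)*(d - 5)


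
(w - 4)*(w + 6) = w^2 + 2*w - 24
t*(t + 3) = t^2 + 3*t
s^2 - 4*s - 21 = (s - 7)*(s + 3)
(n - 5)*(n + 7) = n^2 + 2*n - 35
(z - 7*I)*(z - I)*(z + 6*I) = z^3 - 2*I*z^2 + 41*z - 42*I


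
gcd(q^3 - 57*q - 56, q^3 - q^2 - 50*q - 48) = q^2 - 7*q - 8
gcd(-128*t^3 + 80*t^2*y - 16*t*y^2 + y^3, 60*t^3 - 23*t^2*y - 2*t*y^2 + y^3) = -4*t + y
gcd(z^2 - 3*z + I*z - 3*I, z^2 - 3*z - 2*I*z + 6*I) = z - 3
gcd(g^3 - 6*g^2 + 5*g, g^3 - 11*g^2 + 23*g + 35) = g - 5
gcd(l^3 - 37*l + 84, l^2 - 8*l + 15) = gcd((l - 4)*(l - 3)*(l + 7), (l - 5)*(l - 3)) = l - 3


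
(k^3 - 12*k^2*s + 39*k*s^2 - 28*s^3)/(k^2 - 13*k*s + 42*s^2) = (-k^2 + 5*k*s - 4*s^2)/(-k + 6*s)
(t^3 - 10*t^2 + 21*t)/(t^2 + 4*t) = (t^2 - 10*t + 21)/(t + 4)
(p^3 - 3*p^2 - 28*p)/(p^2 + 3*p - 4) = p*(p - 7)/(p - 1)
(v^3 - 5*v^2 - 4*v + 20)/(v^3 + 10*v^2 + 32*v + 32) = (v^2 - 7*v + 10)/(v^2 + 8*v + 16)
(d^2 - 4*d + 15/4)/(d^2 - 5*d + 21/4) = (2*d - 5)/(2*d - 7)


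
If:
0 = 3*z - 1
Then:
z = 1/3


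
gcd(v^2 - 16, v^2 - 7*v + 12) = v - 4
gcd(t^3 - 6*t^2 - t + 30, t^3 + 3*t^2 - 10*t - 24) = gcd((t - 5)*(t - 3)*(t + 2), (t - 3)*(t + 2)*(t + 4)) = t^2 - t - 6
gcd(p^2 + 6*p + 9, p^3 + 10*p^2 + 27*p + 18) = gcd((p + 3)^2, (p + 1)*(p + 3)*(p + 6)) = p + 3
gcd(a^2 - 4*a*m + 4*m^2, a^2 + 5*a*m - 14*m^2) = a - 2*m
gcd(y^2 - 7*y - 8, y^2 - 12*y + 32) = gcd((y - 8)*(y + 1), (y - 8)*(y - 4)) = y - 8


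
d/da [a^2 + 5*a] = 2*a + 5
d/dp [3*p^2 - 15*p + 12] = 6*p - 15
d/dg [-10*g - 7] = -10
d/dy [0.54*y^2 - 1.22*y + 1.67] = 1.08*y - 1.22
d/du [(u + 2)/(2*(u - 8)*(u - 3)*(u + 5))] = (-u^3 + 12*u + 91)/(u^6 - 12*u^5 - 26*u^4 + 612*u^3 - 479*u^2 - 7440*u + 14400)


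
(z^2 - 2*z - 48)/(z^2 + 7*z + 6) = (z - 8)/(z + 1)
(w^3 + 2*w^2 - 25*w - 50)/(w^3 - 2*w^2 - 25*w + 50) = (w + 2)/(w - 2)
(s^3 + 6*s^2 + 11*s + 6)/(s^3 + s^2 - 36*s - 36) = (s^2 + 5*s + 6)/(s^2 - 36)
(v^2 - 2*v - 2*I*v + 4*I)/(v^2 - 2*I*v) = (v - 2)/v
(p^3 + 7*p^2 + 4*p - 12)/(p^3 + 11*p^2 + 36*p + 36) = (p - 1)/(p + 3)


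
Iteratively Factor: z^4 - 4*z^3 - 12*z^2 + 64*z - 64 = (z - 4)*(z^3 - 12*z + 16) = (z - 4)*(z - 2)*(z^2 + 2*z - 8) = (z - 4)*(z - 2)^2*(z + 4)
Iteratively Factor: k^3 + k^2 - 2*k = (k - 1)*(k^2 + 2*k) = k*(k - 1)*(k + 2)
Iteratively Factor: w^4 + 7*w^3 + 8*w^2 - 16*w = (w)*(w^3 + 7*w^2 + 8*w - 16) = w*(w + 4)*(w^2 + 3*w - 4) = w*(w - 1)*(w + 4)*(w + 4)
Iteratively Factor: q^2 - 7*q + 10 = (q - 2)*(q - 5)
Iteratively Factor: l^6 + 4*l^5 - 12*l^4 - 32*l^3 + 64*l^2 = (l)*(l^5 + 4*l^4 - 12*l^3 - 32*l^2 + 64*l) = l*(l + 4)*(l^4 - 12*l^2 + 16*l) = l*(l - 2)*(l + 4)*(l^3 + 2*l^2 - 8*l) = l*(l - 2)*(l + 4)^2*(l^2 - 2*l) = l^2*(l - 2)*(l + 4)^2*(l - 2)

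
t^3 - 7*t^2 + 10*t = t*(t - 5)*(t - 2)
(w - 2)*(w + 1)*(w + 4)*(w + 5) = w^4 + 8*w^3 + 9*w^2 - 38*w - 40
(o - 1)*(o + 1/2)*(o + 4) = o^3 + 7*o^2/2 - 5*o/2 - 2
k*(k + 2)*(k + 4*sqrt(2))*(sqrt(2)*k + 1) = sqrt(2)*k^4 + 2*sqrt(2)*k^3 + 9*k^3 + 4*sqrt(2)*k^2 + 18*k^2 + 8*sqrt(2)*k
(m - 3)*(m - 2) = m^2 - 5*m + 6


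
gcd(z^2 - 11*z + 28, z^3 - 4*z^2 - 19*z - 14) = z - 7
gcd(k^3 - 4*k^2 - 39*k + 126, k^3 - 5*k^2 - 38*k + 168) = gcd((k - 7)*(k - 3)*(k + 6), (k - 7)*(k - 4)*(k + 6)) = k^2 - k - 42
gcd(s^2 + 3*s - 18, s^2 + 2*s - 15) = s - 3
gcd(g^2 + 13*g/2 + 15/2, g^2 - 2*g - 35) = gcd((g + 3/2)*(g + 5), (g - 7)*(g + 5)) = g + 5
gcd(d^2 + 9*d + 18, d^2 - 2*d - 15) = d + 3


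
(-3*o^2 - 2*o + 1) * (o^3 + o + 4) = -3*o^5 - 2*o^4 - 2*o^3 - 14*o^2 - 7*o + 4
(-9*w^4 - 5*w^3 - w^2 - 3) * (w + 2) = -9*w^5 - 23*w^4 - 11*w^3 - 2*w^2 - 3*w - 6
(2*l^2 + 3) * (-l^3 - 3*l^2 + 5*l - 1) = -2*l^5 - 6*l^4 + 7*l^3 - 11*l^2 + 15*l - 3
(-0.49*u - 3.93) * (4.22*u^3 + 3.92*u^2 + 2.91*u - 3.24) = -2.0678*u^4 - 18.5054*u^3 - 16.8315*u^2 - 9.8487*u + 12.7332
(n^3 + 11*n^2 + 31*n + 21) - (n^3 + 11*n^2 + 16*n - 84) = 15*n + 105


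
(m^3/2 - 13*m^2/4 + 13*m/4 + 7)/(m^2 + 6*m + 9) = (2*m^3 - 13*m^2 + 13*m + 28)/(4*(m^2 + 6*m + 9))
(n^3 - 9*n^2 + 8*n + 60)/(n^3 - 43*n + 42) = (n^2 - 3*n - 10)/(n^2 + 6*n - 7)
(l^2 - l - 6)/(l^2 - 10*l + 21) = (l + 2)/(l - 7)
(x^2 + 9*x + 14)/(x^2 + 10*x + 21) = (x + 2)/(x + 3)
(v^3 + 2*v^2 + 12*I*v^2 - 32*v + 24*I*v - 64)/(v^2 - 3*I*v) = (v^3 + v^2*(2 + 12*I) + 8*v*(-4 + 3*I) - 64)/(v*(v - 3*I))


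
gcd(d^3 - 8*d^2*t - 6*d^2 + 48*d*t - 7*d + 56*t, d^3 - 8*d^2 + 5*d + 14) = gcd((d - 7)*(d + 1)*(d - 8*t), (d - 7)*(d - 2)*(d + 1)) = d^2 - 6*d - 7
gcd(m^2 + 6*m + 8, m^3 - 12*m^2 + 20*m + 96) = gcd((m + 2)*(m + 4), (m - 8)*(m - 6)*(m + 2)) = m + 2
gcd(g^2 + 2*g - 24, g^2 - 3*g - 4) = g - 4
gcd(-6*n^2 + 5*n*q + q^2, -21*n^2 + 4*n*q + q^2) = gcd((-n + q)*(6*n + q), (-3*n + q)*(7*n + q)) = 1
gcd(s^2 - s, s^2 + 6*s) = s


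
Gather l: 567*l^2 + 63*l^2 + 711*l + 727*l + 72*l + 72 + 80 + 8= 630*l^2 + 1510*l + 160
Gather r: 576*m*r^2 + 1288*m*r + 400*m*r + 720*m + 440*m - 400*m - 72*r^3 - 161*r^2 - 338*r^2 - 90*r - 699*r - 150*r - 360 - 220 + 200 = 760*m - 72*r^3 + r^2*(576*m - 499) + r*(1688*m - 939) - 380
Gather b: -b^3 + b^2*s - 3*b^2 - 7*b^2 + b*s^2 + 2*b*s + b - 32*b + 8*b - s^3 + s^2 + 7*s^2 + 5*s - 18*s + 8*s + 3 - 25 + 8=-b^3 + b^2*(s - 10) + b*(s^2 + 2*s - 23) - s^3 + 8*s^2 - 5*s - 14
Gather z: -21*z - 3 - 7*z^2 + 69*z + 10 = -7*z^2 + 48*z + 7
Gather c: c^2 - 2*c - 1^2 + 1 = c^2 - 2*c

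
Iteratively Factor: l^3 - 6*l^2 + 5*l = (l - 1)*(l^2 - 5*l) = l*(l - 1)*(l - 5)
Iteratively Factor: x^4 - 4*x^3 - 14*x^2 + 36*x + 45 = (x - 5)*(x^3 + x^2 - 9*x - 9) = (x - 5)*(x + 1)*(x^2 - 9) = (x - 5)*(x + 1)*(x + 3)*(x - 3)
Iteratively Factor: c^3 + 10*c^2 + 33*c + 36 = (c + 4)*(c^2 + 6*c + 9) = (c + 3)*(c + 4)*(c + 3)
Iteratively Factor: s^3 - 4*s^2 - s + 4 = (s - 4)*(s^2 - 1) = (s - 4)*(s + 1)*(s - 1)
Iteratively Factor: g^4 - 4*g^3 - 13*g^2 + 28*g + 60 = (g - 5)*(g^3 + g^2 - 8*g - 12) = (g - 5)*(g + 2)*(g^2 - g - 6) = (g - 5)*(g + 2)^2*(g - 3)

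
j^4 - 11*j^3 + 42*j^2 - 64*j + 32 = (j - 4)^2*(j - 2)*(j - 1)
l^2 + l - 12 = (l - 3)*(l + 4)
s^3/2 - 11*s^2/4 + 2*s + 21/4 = (s/2 + 1/2)*(s - 7/2)*(s - 3)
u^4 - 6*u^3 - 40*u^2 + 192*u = u*(u - 8)*(u - 4)*(u + 6)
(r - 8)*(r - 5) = r^2 - 13*r + 40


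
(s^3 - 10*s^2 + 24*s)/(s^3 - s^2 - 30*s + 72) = s*(s - 6)/(s^2 + 3*s - 18)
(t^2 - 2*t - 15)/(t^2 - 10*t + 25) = (t + 3)/(t - 5)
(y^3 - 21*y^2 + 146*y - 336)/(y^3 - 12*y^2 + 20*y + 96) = (y - 7)/(y + 2)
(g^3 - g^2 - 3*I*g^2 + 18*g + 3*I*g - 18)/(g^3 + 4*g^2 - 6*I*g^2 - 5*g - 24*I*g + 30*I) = (g + 3*I)/(g + 5)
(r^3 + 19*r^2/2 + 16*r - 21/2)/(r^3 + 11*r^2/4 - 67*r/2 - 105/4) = 2*(2*r^2 + 5*r - 3)/(4*r^2 - 17*r - 15)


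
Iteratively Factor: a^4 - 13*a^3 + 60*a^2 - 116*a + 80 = (a - 2)*(a^3 - 11*a^2 + 38*a - 40) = (a - 4)*(a - 2)*(a^2 - 7*a + 10) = (a - 4)*(a - 2)^2*(a - 5)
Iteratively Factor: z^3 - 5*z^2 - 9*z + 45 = (z - 3)*(z^2 - 2*z - 15) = (z - 5)*(z - 3)*(z + 3)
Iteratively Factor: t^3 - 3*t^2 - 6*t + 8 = (t - 4)*(t^2 + t - 2) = (t - 4)*(t - 1)*(t + 2)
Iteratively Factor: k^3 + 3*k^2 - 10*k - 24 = (k - 3)*(k^2 + 6*k + 8) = (k - 3)*(k + 4)*(k + 2)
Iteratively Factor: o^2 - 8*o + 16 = (o - 4)*(o - 4)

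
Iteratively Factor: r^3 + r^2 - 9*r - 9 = (r + 1)*(r^2 - 9) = (r + 1)*(r + 3)*(r - 3)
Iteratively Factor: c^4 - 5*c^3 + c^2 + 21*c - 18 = (c - 1)*(c^3 - 4*c^2 - 3*c + 18) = (c - 3)*(c - 1)*(c^2 - c - 6) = (c - 3)^2*(c - 1)*(c + 2)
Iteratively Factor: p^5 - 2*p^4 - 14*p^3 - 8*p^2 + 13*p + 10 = (p + 2)*(p^4 - 4*p^3 - 6*p^2 + 4*p + 5) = (p - 5)*(p + 2)*(p^3 + p^2 - p - 1) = (p - 5)*(p + 1)*(p + 2)*(p^2 - 1) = (p - 5)*(p + 1)^2*(p + 2)*(p - 1)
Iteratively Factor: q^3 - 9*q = (q)*(q^2 - 9) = q*(q - 3)*(q + 3)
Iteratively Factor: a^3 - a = (a + 1)*(a^2 - a) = a*(a + 1)*(a - 1)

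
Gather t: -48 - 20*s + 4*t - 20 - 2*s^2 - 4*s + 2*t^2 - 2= -2*s^2 - 24*s + 2*t^2 + 4*t - 70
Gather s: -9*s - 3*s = -12*s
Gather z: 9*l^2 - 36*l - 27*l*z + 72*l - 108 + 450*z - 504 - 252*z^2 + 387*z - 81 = 9*l^2 + 36*l - 252*z^2 + z*(837 - 27*l) - 693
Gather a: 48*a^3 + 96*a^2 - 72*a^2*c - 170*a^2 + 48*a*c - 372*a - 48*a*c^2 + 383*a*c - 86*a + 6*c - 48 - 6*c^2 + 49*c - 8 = 48*a^3 + a^2*(-72*c - 74) + a*(-48*c^2 + 431*c - 458) - 6*c^2 + 55*c - 56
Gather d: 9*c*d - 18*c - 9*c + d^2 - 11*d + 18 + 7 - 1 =-27*c + d^2 + d*(9*c - 11) + 24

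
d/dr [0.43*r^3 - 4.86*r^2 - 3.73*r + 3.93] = 1.29*r^2 - 9.72*r - 3.73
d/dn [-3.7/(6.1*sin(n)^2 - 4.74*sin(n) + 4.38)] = (45.14*sin(n) - 17.538)*cos(n)/(6.1*sin(n)^2 - 4.74*sin(n) + 4.38)^2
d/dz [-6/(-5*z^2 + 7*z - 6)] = 6*(7 - 10*z)/(5*z^2 - 7*z + 6)^2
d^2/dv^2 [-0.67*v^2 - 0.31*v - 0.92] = -1.34000000000000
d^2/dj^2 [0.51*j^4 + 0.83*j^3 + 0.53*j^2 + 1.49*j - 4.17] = 6.12*j^2 + 4.98*j + 1.06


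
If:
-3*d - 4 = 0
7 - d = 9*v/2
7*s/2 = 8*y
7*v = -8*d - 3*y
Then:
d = -4/3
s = -992/567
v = 50/27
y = -62/81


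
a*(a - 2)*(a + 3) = a^3 + a^2 - 6*a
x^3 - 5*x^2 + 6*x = x*(x - 3)*(x - 2)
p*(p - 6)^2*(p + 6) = p^4 - 6*p^3 - 36*p^2 + 216*p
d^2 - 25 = (d - 5)*(d + 5)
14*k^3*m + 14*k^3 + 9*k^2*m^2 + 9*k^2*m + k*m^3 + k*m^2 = (2*k + m)*(7*k + m)*(k*m + k)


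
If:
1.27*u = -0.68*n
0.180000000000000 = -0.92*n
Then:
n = -0.20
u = 0.10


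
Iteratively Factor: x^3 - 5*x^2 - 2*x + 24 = (x + 2)*(x^2 - 7*x + 12) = (x - 3)*(x + 2)*(x - 4)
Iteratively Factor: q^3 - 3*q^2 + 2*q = (q)*(q^2 - 3*q + 2) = q*(q - 2)*(q - 1)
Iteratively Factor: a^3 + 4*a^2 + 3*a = (a + 1)*(a^2 + 3*a) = a*(a + 1)*(a + 3)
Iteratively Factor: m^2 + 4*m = (m + 4)*(m)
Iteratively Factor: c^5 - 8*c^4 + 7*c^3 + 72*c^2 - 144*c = (c)*(c^4 - 8*c^3 + 7*c^2 + 72*c - 144) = c*(c - 4)*(c^3 - 4*c^2 - 9*c + 36) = c*(c - 4)^2*(c^2 - 9) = c*(c - 4)^2*(c + 3)*(c - 3)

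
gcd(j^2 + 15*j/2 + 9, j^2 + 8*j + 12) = j + 6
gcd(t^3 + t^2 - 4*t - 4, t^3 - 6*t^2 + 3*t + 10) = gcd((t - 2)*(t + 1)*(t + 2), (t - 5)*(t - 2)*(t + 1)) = t^2 - t - 2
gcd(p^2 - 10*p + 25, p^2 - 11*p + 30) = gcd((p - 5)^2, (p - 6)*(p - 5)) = p - 5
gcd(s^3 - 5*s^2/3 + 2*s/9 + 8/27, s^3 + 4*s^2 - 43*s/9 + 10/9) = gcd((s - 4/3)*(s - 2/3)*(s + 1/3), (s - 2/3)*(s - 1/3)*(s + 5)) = s - 2/3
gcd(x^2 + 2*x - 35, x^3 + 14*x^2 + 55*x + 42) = x + 7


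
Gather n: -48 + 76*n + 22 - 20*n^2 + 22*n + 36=-20*n^2 + 98*n + 10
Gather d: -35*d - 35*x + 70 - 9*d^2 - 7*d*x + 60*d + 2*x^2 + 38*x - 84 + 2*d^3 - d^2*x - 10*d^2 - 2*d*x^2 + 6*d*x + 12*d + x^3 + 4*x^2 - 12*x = 2*d^3 + d^2*(-x - 19) + d*(-2*x^2 - x + 37) + x^3 + 6*x^2 - 9*x - 14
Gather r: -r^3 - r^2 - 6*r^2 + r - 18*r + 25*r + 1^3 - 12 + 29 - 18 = -r^3 - 7*r^2 + 8*r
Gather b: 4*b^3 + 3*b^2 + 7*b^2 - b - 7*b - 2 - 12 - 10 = 4*b^3 + 10*b^2 - 8*b - 24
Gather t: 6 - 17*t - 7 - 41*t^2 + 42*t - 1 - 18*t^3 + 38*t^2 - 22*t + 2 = -18*t^3 - 3*t^2 + 3*t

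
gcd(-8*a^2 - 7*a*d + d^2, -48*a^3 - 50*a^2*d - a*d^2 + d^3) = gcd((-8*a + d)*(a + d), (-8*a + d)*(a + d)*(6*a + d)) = 8*a^2 + 7*a*d - d^2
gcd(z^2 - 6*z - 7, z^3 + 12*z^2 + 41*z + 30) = z + 1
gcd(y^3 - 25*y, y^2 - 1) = 1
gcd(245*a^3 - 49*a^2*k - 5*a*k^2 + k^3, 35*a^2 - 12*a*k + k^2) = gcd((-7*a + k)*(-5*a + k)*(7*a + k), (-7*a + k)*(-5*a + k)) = 35*a^2 - 12*a*k + k^2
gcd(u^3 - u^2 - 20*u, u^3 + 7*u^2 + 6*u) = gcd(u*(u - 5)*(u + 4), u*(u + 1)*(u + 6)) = u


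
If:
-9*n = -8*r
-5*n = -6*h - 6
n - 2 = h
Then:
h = 4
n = 6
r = 27/4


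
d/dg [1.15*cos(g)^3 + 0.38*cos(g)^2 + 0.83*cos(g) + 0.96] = (3.45*sin(g)^2 - 0.76*cos(g) - 4.28)*sin(g)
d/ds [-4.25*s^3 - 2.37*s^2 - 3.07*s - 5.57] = -12.75*s^2 - 4.74*s - 3.07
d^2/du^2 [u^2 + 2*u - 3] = 2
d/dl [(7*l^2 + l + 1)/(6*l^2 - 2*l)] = (-10*l^2 - 6*l + 1)/(2*l^2*(9*l^2 - 6*l + 1))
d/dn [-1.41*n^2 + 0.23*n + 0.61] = 0.23 - 2.82*n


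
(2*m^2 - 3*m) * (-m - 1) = -2*m^3 + m^2 + 3*m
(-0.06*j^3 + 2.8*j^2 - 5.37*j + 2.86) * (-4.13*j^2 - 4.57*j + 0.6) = 0.2478*j^5 - 11.2898*j^4 + 9.3461*j^3 + 14.4091*j^2 - 16.2922*j + 1.716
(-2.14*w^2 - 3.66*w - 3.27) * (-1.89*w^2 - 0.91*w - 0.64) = 4.0446*w^4 + 8.8648*w^3 + 10.8805*w^2 + 5.3181*w + 2.0928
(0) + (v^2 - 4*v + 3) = v^2 - 4*v + 3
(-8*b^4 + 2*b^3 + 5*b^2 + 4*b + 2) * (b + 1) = -8*b^5 - 6*b^4 + 7*b^3 + 9*b^2 + 6*b + 2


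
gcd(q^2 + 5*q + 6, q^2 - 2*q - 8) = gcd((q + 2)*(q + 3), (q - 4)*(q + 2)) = q + 2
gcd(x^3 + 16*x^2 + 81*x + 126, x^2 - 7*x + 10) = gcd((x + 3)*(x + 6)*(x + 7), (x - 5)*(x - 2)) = 1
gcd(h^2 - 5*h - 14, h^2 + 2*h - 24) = 1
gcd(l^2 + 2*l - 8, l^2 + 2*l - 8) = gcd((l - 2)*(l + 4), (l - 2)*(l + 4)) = l^2 + 2*l - 8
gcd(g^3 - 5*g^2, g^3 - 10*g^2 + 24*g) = g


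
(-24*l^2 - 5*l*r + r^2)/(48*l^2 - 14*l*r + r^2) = (3*l + r)/(-6*l + r)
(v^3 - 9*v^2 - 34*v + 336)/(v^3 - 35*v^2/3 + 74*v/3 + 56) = 3*(v^2 - 2*v - 48)/(3*v^2 - 14*v - 24)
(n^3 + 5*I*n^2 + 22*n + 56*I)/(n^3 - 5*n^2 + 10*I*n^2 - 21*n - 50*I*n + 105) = (n^2 - 2*I*n + 8)/(n^2 + n*(-5 + 3*I) - 15*I)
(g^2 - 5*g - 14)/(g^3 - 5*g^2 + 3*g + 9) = (g^2 - 5*g - 14)/(g^3 - 5*g^2 + 3*g + 9)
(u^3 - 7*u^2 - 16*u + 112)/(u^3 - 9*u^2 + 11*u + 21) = (u^2 - 16)/(u^2 - 2*u - 3)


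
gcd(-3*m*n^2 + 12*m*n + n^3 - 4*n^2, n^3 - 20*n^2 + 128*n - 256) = n - 4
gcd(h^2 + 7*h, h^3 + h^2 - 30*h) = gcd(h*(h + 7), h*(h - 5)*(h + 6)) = h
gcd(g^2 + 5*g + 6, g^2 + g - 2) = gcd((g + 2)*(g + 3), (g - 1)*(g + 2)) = g + 2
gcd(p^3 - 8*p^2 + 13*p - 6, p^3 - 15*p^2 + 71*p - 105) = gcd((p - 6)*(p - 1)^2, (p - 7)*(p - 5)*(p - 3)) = 1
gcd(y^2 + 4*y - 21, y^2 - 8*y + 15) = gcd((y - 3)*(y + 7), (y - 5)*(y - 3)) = y - 3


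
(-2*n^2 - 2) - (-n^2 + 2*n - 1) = -n^2 - 2*n - 1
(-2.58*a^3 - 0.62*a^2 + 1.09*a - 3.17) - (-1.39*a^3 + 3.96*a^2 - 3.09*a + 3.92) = -1.19*a^3 - 4.58*a^2 + 4.18*a - 7.09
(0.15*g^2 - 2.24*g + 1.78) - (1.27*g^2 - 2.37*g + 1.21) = -1.12*g^2 + 0.13*g + 0.57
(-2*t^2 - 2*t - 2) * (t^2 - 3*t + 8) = -2*t^4 + 4*t^3 - 12*t^2 - 10*t - 16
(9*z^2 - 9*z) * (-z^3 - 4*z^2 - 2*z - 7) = -9*z^5 - 27*z^4 + 18*z^3 - 45*z^2 + 63*z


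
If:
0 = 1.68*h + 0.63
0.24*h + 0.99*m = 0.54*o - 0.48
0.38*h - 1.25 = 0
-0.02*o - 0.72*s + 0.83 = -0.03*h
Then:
No Solution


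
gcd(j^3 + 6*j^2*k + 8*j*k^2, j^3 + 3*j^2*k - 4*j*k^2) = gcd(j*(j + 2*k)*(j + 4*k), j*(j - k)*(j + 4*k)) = j^2 + 4*j*k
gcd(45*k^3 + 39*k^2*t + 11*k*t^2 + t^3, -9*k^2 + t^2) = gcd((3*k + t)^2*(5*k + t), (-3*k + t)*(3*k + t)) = 3*k + t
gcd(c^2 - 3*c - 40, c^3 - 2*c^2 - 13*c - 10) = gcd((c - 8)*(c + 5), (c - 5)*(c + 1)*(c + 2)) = 1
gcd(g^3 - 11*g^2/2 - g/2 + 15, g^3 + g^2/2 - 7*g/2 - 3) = g^2 - g/2 - 3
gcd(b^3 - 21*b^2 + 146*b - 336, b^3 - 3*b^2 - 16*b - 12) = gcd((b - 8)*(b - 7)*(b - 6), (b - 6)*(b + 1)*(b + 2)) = b - 6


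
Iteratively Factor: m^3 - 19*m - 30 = (m - 5)*(m^2 + 5*m + 6) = (m - 5)*(m + 2)*(m + 3)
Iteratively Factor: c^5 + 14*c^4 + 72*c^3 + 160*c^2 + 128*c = (c + 2)*(c^4 + 12*c^3 + 48*c^2 + 64*c) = (c + 2)*(c + 4)*(c^3 + 8*c^2 + 16*c) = c*(c + 2)*(c + 4)*(c^2 + 8*c + 16) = c*(c + 2)*(c + 4)^2*(c + 4)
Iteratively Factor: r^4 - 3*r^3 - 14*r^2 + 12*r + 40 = (r - 2)*(r^3 - r^2 - 16*r - 20) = (r - 2)*(r + 2)*(r^2 - 3*r - 10) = (r - 5)*(r - 2)*(r + 2)*(r + 2)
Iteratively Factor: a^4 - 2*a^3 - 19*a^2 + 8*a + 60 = (a + 2)*(a^3 - 4*a^2 - 11*a + 30) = (a - 2)*(a + 2)*(a^2 - 2*a - 15) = (a - 5)*(a - 2)*(a + 2)*(a + 3)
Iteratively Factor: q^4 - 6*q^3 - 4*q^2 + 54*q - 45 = (q - 3)*(q^3 - 3*q^2 - 13*q + 15) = (q - 3)*(q + 3)*(q^2 - 6*q + 5) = (q - 5)*(q - 3)*(q + 3)*(q - 1)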